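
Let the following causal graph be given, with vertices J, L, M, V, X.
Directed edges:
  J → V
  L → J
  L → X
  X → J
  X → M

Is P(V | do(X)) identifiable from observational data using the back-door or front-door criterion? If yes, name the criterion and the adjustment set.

desc(X)\{X}={J,M,V}; candidates ⊆ {L}.
size 0: {}; under {} X still reaches {J,L,V} ∋ V.
{L}: X⊥V given {L} in G with X→· removed — back-door holds.
P(V|do(X)) = Σ_{L} P(V|X,L)·P(L).

P(V|do(X)): backdoor, adjust for {L}.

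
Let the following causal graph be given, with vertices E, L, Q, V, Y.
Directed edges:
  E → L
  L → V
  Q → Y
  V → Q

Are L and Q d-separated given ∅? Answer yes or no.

No — L and Q are d-connected given ∅.

Bayes-Ball from L | ∅ reaches {E,Q,V,Y}.
Q ∈ reach(L|∅) ⇒ L ⊥̸ Q | ∅.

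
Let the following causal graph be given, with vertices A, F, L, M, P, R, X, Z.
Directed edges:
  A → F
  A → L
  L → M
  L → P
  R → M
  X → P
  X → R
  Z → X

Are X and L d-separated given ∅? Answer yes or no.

Yes — X ⊥ L | ∅.

Bayes-Ball from X | ∅ reaches {M,P,R,Z}.
L ∉ reach(X|∅) ⇒ X ⊥ L | ∅.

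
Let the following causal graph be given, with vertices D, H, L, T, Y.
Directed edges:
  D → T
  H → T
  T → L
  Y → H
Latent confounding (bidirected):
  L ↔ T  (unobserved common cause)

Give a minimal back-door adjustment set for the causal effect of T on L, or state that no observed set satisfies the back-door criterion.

desc(T)\{T}={L}; candidates ⊆ {D,H,Y}.
T↔L: latent back-door arc(s) into T.
size 0: {}; under {} T still reaches {D,H,L,Y} ∋ L.
size 1: {D}, {H}, {Y}; under {D} T still reaches {H,L,Y} ∋ L.
size 2: {D,H}, {D,Y}, {H,Y}; under {D,H} T still reaches {L} ∋ L.
T↔L cannot be blocked by any observed set — no back-door set.

T→L: no observed back-door set.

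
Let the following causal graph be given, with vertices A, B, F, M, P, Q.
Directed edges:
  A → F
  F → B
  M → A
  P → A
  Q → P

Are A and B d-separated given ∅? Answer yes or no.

No — A and B are d-connected given ∅.

Bayes-Ball from A | ∅ reaches {B,F,M,P,Q}.
B ∈ reach(A|∅) ⇒ A ⊥̸ B | ∅.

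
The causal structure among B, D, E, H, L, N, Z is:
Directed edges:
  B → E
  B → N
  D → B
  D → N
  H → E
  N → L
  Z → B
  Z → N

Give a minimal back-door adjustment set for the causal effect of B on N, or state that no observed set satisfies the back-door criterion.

B→N: minimal back-door set {D, Z}.

desc(B)\{B}={E,L,N}; candidates ⊆ {D,H,Z}.
size 0: {}; under {} B still reaches {D,L,N,Z} ∋ N.
size 1: {D}, {H}, {Z}; under {D} B still reaches {L,N,Z} ∋ N.
{D,Z}: B⊥N given {D,Z} in G with B→· removed — back-door holds.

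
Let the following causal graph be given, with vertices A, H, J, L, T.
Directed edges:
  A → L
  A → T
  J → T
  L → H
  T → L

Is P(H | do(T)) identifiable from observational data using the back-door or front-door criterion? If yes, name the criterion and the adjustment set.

P(H|do(T)): backdoor, adjust for {A}.

desc(T)\{T}={H,L}; candidates ⊆ {A,J}.
size 0: {}; under {} T still reaches {A,H,J,L} ∋ H.
{A}: T⊥H given {A} in G with T→· removed — back-door holds.
P(H|do(T)) = Σ_{A} P(H|T,A)·P(A).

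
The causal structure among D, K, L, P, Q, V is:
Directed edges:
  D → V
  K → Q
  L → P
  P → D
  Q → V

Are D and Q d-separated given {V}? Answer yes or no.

Bayes-Ball from D | {V} reaches {K,L,P,Q}.
Q ∈ reach(D|{V}) ⇒ D ⊥̸ Q | {V}.

No — D and Q are d-connected given {V}.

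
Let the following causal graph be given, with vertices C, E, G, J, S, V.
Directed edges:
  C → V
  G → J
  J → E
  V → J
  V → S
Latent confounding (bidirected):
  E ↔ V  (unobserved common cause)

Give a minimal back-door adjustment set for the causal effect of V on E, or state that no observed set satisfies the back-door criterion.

desc(V)\{V}={E,J,S}; candidates ⊆ {C,G}.
V↔E: latent back-door arc(s) into V.
size 0: {}; under {} V still reaches {C,E} ∋ E.
size 1: {C}, {G}; under {C} V still reaches {E} ∋ E.
size 2: {C,G}; under {C,G} V still reaches {E} ∋ E.
V↔E cannot be blocked by any observed set — no back-door set.

V→E: no observed back-door set.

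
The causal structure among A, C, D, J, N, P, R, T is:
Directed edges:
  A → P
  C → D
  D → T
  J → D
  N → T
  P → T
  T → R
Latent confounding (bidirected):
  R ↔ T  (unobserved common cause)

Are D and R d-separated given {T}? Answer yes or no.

Bayes-Ball from D | {T} reaches {A,C,J,N,P,R}.
R ∈ reach(D|{T}) ⇒ D ⊥̸ R | {T}.

No — D and R are d-connected given {T}.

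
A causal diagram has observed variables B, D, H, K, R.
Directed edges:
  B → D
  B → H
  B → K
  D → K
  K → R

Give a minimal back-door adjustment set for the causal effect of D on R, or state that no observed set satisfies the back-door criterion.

desc(D)\{D}={K,R}; candidates ⊆ {B,H}.
size 0: {}; under {} D still reaches {B,H,K,R} ∋ R.
{B}: D⊥R given {B} in G with D→· removed — back-door holds.

D→R: minimal back-door set {B}.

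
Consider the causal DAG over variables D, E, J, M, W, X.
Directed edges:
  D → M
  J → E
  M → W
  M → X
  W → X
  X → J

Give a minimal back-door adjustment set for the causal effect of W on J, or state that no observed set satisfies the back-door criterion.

desc(W)\{W}={E,J,X}; candidates ⊆ {D,M}.
size 0: {}; under {} W still reaches {D,E,J,M,X} ∋ J.
{M}: W⊥J given {M} in G with W→· removed — back-door holds.

W→J: minimal back-door set {M}.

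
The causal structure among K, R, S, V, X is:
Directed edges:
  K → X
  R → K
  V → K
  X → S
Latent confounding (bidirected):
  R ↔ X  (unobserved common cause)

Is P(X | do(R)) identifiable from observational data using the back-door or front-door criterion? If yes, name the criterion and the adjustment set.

P(X|do(R)): frontdoor, adjust for {K}.

desc(R)\{R}={K,S,X}; candidates ⊆ {V}.
R↔X: latent back-door arc(s) into R.
size 0: {}; under {} R still reaches {S,X} ∋ X.
size 1: {V}; under {V} R still reaches {S,X} ∋ X.
R↔X cannot be blocked by any observed set — no back-door set.
{K}: (i) intercepts every directed R→X path; (ii) no back-door R→{K}; (iii) {R} blocks every back-door {K}→X. Front-door holds.
P(X|do(R)) = Σ_{K} P(K|R) Σ_{R'} P(X|K,R')P(R').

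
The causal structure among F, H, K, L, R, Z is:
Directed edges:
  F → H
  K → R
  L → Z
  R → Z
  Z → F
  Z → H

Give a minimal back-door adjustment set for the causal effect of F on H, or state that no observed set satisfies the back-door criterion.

desc(F)\{F}={H}; candidates ⊆ {K,L,R,Z}.
size 0: {}; under {} F still reaches {H,K,L,R,Z} ∋ H.
{Z}: F⊥H given {Z} in G with F→· removed — back-door holds.

F→H: minimal back-door set {Z}.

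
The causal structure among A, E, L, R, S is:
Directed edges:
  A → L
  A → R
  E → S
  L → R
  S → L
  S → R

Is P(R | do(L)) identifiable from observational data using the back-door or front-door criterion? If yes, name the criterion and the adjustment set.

P(R|do(L)): backdoor, adjust for {A, S}.

desc(L)\{L}={R}; candidates ⊆ {A,E,S}.
size 0: {}; under {} L still reaches {A,E,R,S} ∋ R.
size 1: {A}, {E}, {S}; under {A} L still reaches {E,R,S} ∋ R.
{A,S}: L⊥R given {A,S} in G with L→· removed — back-door holds.
P(R|do(L)) = Σ_{A,S} P(R|L,A,S)·P(A,S).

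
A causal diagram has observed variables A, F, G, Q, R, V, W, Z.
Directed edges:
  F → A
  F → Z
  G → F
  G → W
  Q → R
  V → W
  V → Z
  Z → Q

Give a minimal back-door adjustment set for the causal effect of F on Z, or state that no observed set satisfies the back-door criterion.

F→Z: minimal back-door set ∅.

desc(F)\{F}={A,Q,R,Z}; candidates ⊆ {G,V,W}.
∅: F⊥Z given ∅ in G with F→· removed — back-door holds.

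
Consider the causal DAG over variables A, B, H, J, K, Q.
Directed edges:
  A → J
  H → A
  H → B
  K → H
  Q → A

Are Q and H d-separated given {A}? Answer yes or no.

Bayes-Ball from Q | {A} reaches {B,H,K}.
H ∈ reach(Q|{A}) ⇒ Q ⊥̸ H | {A}.

No — Q and H are d-connected given {A}.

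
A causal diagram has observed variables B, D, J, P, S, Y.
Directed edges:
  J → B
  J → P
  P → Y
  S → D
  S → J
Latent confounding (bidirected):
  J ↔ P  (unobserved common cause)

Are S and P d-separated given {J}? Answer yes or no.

No — S and P are d-connected given {J}.

Bayes-Ball from S | {J} reaches {D,P,Y}.
P ∈ reach(S|{J}) ⇒ S ⊥̸ P | {J}.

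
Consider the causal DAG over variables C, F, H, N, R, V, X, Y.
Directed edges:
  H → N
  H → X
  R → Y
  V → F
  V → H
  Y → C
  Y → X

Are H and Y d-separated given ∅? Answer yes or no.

Bayes-Ball from H | ∅ reaches {F,N,V,X}.
Y ∉ reach(H|∅) ⇒ H ⊥ Y | ∅.

Yes — H ⊥ Y | ∅.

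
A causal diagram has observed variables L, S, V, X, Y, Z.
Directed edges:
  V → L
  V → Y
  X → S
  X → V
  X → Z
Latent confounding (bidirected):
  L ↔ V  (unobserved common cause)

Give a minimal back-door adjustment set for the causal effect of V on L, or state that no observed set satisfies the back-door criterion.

desc(V)\{V}={L,Y}; candidates ⊆ {S,X,Z}.
V↔L: latent back-door arc(s) into V.
size 0: {}; under {} V still reaches {L,S,X,Z} ∋ L.
size 1: {S}, {X}, {Z}; under {S} V still reaches {L,X,Z} ∋ L.
size 2: {S,X}, {S,Z}, {X,Z}; under {S,X} V still reaches {L} ∋ L.
V↔L cannot be blocked by any observed set — no back-door set.

V→L: no observed back-door set.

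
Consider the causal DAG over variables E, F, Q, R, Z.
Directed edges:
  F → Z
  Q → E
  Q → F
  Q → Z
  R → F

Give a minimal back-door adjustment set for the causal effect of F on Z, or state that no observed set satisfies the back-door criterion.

F→Z: minimal back-door set {Q}.

desc(F)\{F}={Z}; candidates ⊆ {E,Q,R}.
size 0: {}; under {} F still reaches {E,Q,R,Z} ∋ Z.
{Q}: F⊥Z given {Q} in G with F→· removed — back-door holds.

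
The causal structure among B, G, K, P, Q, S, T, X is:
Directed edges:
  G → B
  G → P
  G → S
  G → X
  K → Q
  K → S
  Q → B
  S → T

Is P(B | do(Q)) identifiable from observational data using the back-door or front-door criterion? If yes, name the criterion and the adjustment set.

desc(Q)\{Q}={B}; candidates ⊆ {G,K,P,S,T,X}.
∅: Q⊥B given ∅ in G with Q→· removed — back-door holds.
P(B|do(Q)) = P(B|Q) — no adjustment needed.

P(B|do(Q)): backdoor, adjust for ∅.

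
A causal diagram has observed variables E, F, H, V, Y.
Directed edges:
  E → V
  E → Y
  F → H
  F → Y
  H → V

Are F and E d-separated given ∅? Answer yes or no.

Bayes-Ball from F | ∅ reaches {H,V,Y}.
E ∉ reach(F|∅) ⇒ F ⊥ E | ∅.

Yes — F ⊥ E | ∅.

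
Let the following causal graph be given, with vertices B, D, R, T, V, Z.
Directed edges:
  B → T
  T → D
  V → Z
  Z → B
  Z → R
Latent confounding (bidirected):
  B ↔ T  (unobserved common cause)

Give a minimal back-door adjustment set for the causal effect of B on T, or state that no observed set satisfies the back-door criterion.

B→T: no observed back-door set.

desc(B)\{B}={D,T}; candidates ⊆ {R,V,Z}.
B↔T: latent back-door arc(s) into B.
size 0: {}; under {} B still reaches {D,R,T,V,Z} ∋ T.
size 1: {R}, {V}, {Z}; under {R} B still reaches {D,T,V,Z} ∋ T.
size 2: {R,V}, {R,Z}, {V,Z}; under {R,V} B still reaches {D,T,Z} ∋ T.
B↔T cannot be blocked by any observed set — no back-door set.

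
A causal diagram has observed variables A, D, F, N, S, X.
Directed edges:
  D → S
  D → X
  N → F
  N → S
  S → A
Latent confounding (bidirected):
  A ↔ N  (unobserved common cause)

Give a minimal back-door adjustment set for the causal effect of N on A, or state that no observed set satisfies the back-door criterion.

desc(N)\{N}={A,F,S}; candidates ⊆ {D,X}.
N↔A: latent back-door arc(s) into N.
size 0: {}; under {} N still reaches {A} ∋ A.
size 1: {D}, {X}; under {D} N still reaches {A} ∋ A.
size 2: {D,X}; under {D,X} N still reaches {A} ∋ A.
N↔A cannot be blocked by any observed set — no back-door set.

N→A: no observed back-door set.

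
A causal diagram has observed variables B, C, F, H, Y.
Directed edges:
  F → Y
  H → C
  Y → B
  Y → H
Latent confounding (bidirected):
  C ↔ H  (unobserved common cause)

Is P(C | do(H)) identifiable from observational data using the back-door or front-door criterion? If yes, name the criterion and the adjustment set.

desc(H)\{H}={C}; candidates ⊆ {B,F,Y}.
H↔C: latent back-door arc(s) into H.
size 0: {}; under {} H still reaches {B,C,F,Y} ∋ C.
size 1: {B}, {F}, {Y}; under {B} H still reaches {C,F,Y} ∋ C.
size 2: {B,F}, {B,Y}, {F,Y}; under {B,F} H still reaches {C,Y} ∋ C.
H↔C cannot be blocked by any observed set — no back-door set.
No mediator lies on a directed H→…→C path.
Neither criterion identifies P(C|do(H)) in this graph.

P(C|do(H)): not identifiable (no BD/FD set).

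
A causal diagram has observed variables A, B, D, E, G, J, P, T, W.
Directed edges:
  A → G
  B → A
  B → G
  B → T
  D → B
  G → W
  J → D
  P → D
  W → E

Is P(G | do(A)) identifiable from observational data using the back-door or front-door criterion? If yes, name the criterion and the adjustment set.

desc(A)\{A}={E,G,W}; candidates ⊆ {B,D,J,P,T}.
size 0: {}; under {} A still reaches {B,D,E,G,J,P,T,W} ∋ G.
{B}: A⊥G given {B} in G with A→· removed — back-door holds.
P(G|do(A)) = Σ_{B} P(G|A,B)·P(B).

P(G|do(A)): backdoor, adjust for {B}.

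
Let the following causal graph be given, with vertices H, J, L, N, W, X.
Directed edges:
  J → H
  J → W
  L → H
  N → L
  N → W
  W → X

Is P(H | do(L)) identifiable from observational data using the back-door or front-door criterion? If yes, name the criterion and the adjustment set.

P(H|do(L)): backdoor, adjust for ∅.

desc(L)\{L}={H}; candidates ⊆ {J,N,W,X}.
∅: L⊥H given ∅ in G with L→· removed — back-door holds.
P(H|do(L)) = P(H|L) — no adjustment needed.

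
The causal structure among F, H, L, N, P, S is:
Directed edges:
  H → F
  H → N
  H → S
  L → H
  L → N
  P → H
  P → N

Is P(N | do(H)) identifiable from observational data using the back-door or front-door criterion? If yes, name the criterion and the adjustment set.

P(N|do(H)): backdoor, adjust for {L, P}.

desc(H)\{H}={F,N,S}; candidates ⊆ {L,P}.
size 0: {}; under {} H still reaches {L,N,P} ∋ N.
size 1: {L}, {P}; under {L} H still reaches {N,P} ∋ N.
{L,P}: H⊥N given {L,P} in G with H→· removed — back-door holds.
P(N|do(H)) = Σ_{L,P} P(N|H,L,P)·P(L,P).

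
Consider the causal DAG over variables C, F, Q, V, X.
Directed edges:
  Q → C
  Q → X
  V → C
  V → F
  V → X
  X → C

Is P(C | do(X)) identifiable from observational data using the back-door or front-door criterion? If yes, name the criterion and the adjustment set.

P(C|do(X)): backdoor, adjust for {Q, V}.

desc(X)\{X}={C}; candidates ⊆ {F,Q,V}.
size 0: {}; under {} X still reaches {C,F,Q,V} ∋ C.
size 1: {F}, {Q}, {V}; under {F} X still reaches {C,Q,V} ∋ C.
{Q,V}: X⊥C given {Q,V} in G with X→· removed — back-door holds.
P(C|do(X)) = Σ_{Q,V} P(C|X,Q,V)·P(Q,V).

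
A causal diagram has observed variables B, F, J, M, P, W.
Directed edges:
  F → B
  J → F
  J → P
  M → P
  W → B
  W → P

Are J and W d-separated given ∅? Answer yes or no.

Bayes-Ball from J | ∅ reaches {B,F,P}.
W ∉ reach(J|∅) ⇒ J ⊥ W | ∅.

Yes — J ⊥ W | ∅.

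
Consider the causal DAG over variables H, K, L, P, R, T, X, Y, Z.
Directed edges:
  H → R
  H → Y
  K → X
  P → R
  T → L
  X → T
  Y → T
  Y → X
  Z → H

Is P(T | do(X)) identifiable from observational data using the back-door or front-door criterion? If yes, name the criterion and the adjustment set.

desc(X)\{X}={L,T}; candidates ⊆ {H,K,P,R,Y,Z}.
size 0: {}; under {} X still reaches {H,K,L,R,T,Y,Z} ∋ T.
{Y}: X⊥T given {Y} in G with X→· removed — back-door holds.
P(T|do(X)) = Σ_{Y} P(T|X,Y)·P(Y).

P(T|do(X)): backdoor, adjust for {Y}.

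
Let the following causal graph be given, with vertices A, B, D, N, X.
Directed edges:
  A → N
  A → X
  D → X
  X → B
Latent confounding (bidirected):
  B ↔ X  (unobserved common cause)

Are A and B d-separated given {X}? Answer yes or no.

No — A and B are d-connected given {X}.

Bayes-Ball from A | {X} reaches {B,D,N}.
B ∈ reach(A|{X}) ⇒ A ⊥̸ B | {X}.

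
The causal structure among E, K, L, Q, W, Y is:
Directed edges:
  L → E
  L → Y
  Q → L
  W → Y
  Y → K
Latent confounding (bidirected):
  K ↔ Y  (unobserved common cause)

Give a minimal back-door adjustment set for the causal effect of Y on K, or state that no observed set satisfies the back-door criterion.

Y→K: no observed back-door set.

desc(Y)\{Y}={K}; candidates ⊆ {E,L,Q,W}.
Y↔K: latent back-door arc(s) into Y.
size 0: {}; under {} Y still reaches {E,K,L,Q,W} ∋ K.
size 1: {E}, {L}, {Q} …(+1); under {E} Y still reaches {K,L,Q,W} ∋ K.
size 2: {E,L}, {E,Q}, {E,W} …(+3); under {E,L} Y still reaches {K,W} ∋ K.
Y↔K cannot be blocked by any observed set — no back-door set.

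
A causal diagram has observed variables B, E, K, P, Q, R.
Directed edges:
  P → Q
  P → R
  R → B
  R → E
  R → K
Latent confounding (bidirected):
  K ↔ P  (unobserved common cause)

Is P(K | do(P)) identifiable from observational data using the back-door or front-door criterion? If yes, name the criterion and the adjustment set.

desc(P)\{P}={B,E,K,Q,R}; candidates ⊆ {—}.
P↔K: latent back-door arc(s) into P.
size 0: {}; under {} P still reaches {K} ∋ K.
P↔K cannot be blocked by any observed set — no back-door set.
{R}: (i) intercepts every directed P→K path; (ii) no back-door P→{R}; (iii) {P} blocks every back-door {R}→K. Front-door holds.
P(K|do(P)) = Σ_{R} P(R|P) Σ_{P'} P(K|R,P')P(P').

P(K|do(P)): frontdoor, adjust for {R}.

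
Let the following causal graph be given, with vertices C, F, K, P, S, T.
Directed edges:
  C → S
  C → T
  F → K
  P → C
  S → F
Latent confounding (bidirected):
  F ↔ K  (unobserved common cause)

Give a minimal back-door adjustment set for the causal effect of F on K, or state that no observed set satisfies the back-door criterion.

F→K: no observed back-door set.

desc(F)\{F}={K}; candidates ⊆ {C,P,S,T}.
F↔K: latent back-door arc(s) into F.
size 0: {}; under {} F still reaches {C,K,P,S,T} ∋ K.
size 1: {C}, {P}, {S} …(+1); under {C} F still reaches {K,S} ∋ K.
size 2: {C,P}, {C,S}, {C,T} …(+3); under {C,P} F still reaches {K,S} ∋ K.
F↔K cannot be blocked by any observed set — no back-door set.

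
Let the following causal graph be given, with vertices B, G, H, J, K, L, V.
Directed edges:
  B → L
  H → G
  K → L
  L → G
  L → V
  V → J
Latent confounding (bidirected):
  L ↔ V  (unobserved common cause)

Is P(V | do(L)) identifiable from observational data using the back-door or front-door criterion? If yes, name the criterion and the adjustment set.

desc(L)\{L}={G,J,V}; candidates ⊆ {B,H,K}.
L↔V: latent back-door arc(s) into L.
size 0: {}; under {} L still reaches {B,J,K,V} ∋ V.
size 1: {B}, {H}, {K}; under {B} L still reaches {J,K,V} ∋ V.
size 2: {B,H}, {B,K}, {H,K}; under {B,H} L still reaches {J,K,V} ∋ V.
L↔V cannot be blocked by any observed set — no back-door set.
No mediator lies on a directed L→…→V path.
Neither criterion identifies P(V|do(L)) in this graph.

P(V|do(L)): not identifiable (no BD/FD set).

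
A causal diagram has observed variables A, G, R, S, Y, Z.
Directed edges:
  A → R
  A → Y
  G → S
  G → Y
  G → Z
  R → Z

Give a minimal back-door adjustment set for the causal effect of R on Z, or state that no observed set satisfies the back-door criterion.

R→Z: minimal back-door set ∅.

desc(R)\{R}={Z}; candidates ⊆ {A,G,S,Y}.
∅: R⊥Z given ∅ in G with R→· removed — back-door holds.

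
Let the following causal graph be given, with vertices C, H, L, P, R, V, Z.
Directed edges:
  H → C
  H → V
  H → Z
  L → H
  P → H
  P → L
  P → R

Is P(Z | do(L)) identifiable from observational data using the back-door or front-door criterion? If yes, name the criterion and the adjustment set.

desc(L)\{L}={C,H,V,Z}; candidates ⊆ {P,R}.
size 0: {}; under {} L still reaches {C,H,P,R,V,Z} ∋ Z.
{P}: L⊥Z given {P} in G with L→· removed — back-door holds.
P(Z|do(L)) = Σ_{P} P(Z|L,P)·P(P).

P(Z|do(L)): backdoor, adjust for {P}.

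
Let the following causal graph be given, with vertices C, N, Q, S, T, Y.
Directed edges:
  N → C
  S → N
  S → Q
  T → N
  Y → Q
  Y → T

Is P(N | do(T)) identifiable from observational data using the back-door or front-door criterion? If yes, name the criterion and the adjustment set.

desc(T)\{T}={C,N}; candidates ⊆ {Q,S,Y}.
∅: T⊥N given ∅ in G with T→· removed — back-door holds.
P(N|do(T)) = P(N|T) — no adjustment needed.

P(N|do(T)): backdoor, adjust for ∅.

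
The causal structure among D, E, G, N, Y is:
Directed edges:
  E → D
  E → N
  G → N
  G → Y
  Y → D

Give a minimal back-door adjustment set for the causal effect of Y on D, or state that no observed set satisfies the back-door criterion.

Y→D: minimal back-door set ∅.

desc(Y)\{Y}={D}; candidates ⊆ {E,G,N}.
∅: Y⊥D given ∅ in G with Y→· removed — back-door holds.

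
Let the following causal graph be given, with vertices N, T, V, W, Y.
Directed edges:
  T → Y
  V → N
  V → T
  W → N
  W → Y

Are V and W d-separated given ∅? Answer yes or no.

Yes — V ⊥ W | ∅.

Bayes-Ball from V | ∅ reaches {N,T,Y}.
W ∉ reach(V|∅) ⇒ V ⊥ W | ∅.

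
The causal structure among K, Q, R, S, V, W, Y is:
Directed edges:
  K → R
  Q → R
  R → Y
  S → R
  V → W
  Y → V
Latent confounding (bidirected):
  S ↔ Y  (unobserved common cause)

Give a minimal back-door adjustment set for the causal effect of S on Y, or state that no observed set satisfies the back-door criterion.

S→Y: no observed back-door set.

desc(S)\{S}={R,V,W,Y}; candidates ⊆ {K,Q}.
S↔Y: latent back-door arc(s) into S.
size 0: {}; under {} S still reaches {V,W,Y} ∋ Y.
size 1: {K}, {Q}; under {K} S still reaches {V,W,Y} ∋ Y.
size 2: {K,Q}; under {K,Q} S still reaches {V,W,Y} ∋ Y.
S↔Y cannot be blocked by any observed set — no back-door set.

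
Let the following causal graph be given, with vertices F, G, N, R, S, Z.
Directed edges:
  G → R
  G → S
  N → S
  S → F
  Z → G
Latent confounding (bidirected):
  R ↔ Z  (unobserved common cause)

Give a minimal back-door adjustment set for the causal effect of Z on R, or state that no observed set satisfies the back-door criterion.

desc(Z)\{Z}={F,G,R,S}; candidates ⊆ {N}.
Z↔R: latent back-door arc(s) into Z.
size 0: {}; under {} Z still reaches {R} ∋ R.
size 1: {N}; under {N} Z still reaches {R} ∋ R.
Z↔R cannot be blocked by any observed set — no back-door set.

Z→R: no observed back-door set.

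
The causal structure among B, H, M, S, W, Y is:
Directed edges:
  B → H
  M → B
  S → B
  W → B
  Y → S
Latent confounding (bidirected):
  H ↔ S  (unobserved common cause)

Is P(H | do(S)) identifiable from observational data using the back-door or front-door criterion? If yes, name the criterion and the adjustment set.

desc(S)\{S}={B,H}; candidates ⊆ {M,W,Y}.
S↔H: latent back-door arc(s) into S.
size 0: {}; under {} S still reaches {H,Y} ∋ H.
size 1: {M}, {W}, {Y}; under {M} S still reaches {H,Y} ∋ H.
size 2: {M,W}, {M,Y}, {W,Y}; under {M,W} S still reaches {H,Y} ∋ H.
S↔H cannot be blocked by any observed set — no back-door set.
{B}: (i) intercepts every directed S→H path; (ii) no back-door S→{B}; (iii) {S} blocks every back-door {B}→H. Front-door holds.
P(H|do(S)) = Σ_{B} P(B|S) Σ_{S'} P(H|B,S')P(S').

P(H|do(S)): frontdoor, adjust for {B}.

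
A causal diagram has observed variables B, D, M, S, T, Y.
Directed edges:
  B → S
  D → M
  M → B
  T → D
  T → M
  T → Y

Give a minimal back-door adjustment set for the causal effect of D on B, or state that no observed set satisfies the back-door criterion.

D→B: minimal back-door set {T}.

desc(D)\{D}={B,M,S}; candidates ⊆ {T,Y}.
size 0: {}; under {} D still reaches {B,M,S,T,Y} ∋ B.
{T}: D⊥B given {T} in G with D→· removed — back-door holds.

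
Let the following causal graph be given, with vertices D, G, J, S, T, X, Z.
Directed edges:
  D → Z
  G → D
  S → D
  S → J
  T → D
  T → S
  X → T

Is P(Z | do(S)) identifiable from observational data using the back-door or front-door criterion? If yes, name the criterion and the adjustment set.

desc(S)\{S}={D,J,Z}; candidates ⊆ {G,T,X}.
size 0: {}; under {} S still reaches {D,T,X,Z} ∋ Z.
{T}: S⊥Z given {T} in G with S→· removed — back-door holds.
P(Z|do(S)) = Σ_{T} P(Z|S,T)·P(T).

P(Z|do(S)): backdoor, adjust for {T}.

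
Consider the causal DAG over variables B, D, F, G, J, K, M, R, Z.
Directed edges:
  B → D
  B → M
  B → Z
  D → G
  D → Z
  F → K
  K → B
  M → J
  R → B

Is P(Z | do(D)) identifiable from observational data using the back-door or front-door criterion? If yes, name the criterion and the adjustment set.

P(Z|do(D)): backdoor, adjust for {B}.

desc(D)\{D}={G,Z}; candidates ⊆ {B,F,J,K,M,R}.
size 0: {}; under {} D still reaches {B,F,J,K,M,R,Z} ∋ Z.
{B}: D⊥Z given {B} in G with D→· removed — back-door holds.
P(Z|do(D)) = Σ_{B} P(Z|D,B)·P(B).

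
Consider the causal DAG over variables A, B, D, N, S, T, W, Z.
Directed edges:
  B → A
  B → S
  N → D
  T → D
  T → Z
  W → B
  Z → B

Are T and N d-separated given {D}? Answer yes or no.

No — T and N are d-connected given {D}.

Bayes-Ball from T | {D} reaches {A,B,N,S,Z}.
N ∈ reach(T|{D}) ⇒ T ⊥̸ N | {D}.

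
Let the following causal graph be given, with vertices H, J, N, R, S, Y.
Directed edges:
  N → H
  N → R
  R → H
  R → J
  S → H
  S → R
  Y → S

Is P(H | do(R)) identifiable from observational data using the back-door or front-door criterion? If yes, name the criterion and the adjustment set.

P(H|do(R)): backdoor, adjust for {N, S}.

desc(R)\{R}={H,J}; candidates ⊆ {N,S,Y}.
size 0: {}; under {} R still reaches {H,N,S,Y} ∋ H.
size 1: {N}, {S}, {Y}; under {N} R still reaches {H,S,Y} ∋ H.
{N,S}: R⊥H given {N,S} in G with R→· removed — back-door holds.
P(H|do(R)) = Σ_{N,S} P(H|R,N,S)·P(N,S).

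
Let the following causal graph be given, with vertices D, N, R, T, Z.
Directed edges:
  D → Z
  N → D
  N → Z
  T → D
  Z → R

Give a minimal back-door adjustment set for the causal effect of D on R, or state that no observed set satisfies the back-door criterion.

desc(D)\{D}={R,Z}; candidates ⊆ {N,T}.
size 0: {}; under {} D still reaches {N,R,T,Z} ∋ R.
{N}: D⊥R given {N} in G with D→· removed — back-door holds.

D→R: minimal back-door set {N}.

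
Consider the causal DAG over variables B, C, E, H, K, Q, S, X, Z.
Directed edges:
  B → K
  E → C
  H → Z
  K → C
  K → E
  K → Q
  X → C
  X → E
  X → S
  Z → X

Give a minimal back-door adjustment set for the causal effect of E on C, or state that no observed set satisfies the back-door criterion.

E→C: minimal back-door set {K, X}.

desc(E)\{E}={C}; candidates ⊆ {B,H,K,Q,S,X,Z}.
size 0: {}; under {} E still reaches {B,C,H,K,Q,S,X,Z} ∋ C.
size 1: {B}, {H}, {K} …(+4); under {B} E still reaches {C,H,K,Q,S,X,Z} ∋ C.
{K,X}: E⊥C given {K,X} in G with E→· removed — back-door holds.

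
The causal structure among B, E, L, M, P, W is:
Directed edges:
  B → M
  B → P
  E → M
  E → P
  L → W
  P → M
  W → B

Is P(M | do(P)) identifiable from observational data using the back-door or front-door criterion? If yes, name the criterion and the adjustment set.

desc(P)\{P}={M}; candidates ⊆ {B,E,L,W}.
size 0: {}; under {} P still reaches {B,E,L,M,W} ∋ M.
size 1: {B}, {E}, {L} …(+1); under {B} P still reaches {E,M} ∋ M.
{B,E}: P⊥M given {B,E} in G with P→· removed — back-door holds.
P(M|do(P)) = Σ_{B,E} P(M|P,B,E)·P(B,E).

P(M|do(P)): backdoor, adjust for {B, E}.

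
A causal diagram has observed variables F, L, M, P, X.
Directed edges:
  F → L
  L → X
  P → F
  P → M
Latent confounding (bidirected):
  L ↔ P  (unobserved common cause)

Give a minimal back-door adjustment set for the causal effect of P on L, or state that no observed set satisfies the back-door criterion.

desc(P)\{P}={F,L,M,X}; candidates ⊆ {—}.
P↔L: latent back-door arc(s) into P.
size 0: {}; under {} P still reaches {L,X} ∋ L.
P↔L cannot be blocked by any observed set — no back-door set.

P→L: no observed back-door set.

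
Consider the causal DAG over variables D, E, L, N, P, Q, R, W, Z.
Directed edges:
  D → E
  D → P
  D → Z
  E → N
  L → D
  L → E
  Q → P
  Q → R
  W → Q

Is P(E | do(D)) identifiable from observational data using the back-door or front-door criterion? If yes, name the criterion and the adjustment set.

P(E|do(D)): backdoor, adjust for {L}.

desc(D)\{D}={E,N,P,Z}; candidates ⊆ {L,Q,R,W}.
size 0: {}; under {} D still reaches {E,L,N} ∋ E.
{L}: D⊥E given {L} in G with D→· removed — back-door holds.
P(E|do(D)) = Σ_{L} P(E|D,L)·P(L).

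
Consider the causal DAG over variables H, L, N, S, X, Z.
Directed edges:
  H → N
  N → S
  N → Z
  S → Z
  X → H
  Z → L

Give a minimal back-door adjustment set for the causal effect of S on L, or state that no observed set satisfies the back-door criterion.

S→L: minimal back-door set {N}.

desc(S)\{S}={L,Z}; candidates ⊆ {H,N,X}.
size 0: {}; under {} S still reaches {H,L,N,X,Z} ∋ L.
{N}: S⊥L given {N} in G with S→· removed — back-door holds.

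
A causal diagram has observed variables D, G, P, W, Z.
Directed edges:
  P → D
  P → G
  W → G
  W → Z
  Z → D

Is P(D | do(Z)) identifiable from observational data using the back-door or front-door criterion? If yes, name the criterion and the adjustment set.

desc(Z)\{Z}={D}; candidates ⊆ {G,P,W}.
∅: Z⊥D given ∅ in G with Z→· removed — back-door holds.
P(D|do(Z)) = P(D|Z) — no adjustment needed.

P(D|do(Z)): backdoor, adjust for ∅.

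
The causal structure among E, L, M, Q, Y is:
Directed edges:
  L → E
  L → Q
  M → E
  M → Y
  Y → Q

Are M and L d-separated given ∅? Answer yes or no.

Bayes-Ball from M | ∅ reaches {E,Q,Y}.
L ∉ reach(M|∅) ⇒ M ⊥ L | ∅.

Yes — M ⊥ L | ∅.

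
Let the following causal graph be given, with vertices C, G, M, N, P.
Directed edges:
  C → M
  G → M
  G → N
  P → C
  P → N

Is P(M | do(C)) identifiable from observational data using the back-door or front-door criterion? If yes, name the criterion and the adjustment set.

P(M|do(C)): backdoor, adjust for ∅.

desc(C)\{C}={M}; candidates ⊆ {G,N,P}.
∅: C⊥M given ∅ in G with C→· removed — back-door holds.
P(M|do(C)) = P(M|C) — no adjustment needed.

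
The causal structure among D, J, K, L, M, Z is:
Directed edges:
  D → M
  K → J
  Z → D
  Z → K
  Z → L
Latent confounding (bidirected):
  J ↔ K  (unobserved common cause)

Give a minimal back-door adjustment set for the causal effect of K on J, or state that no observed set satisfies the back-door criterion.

desc(K)\{K}={J}; candidates ⊆ {D,L,M,Z}.
K↔J: latent back-door arc(s) into K.
size 0: {}; under {} K still reaches {D,J,L,M,Z} ∋ J.
size 1: {D}, {L}, {M} …(+1); under {D} K still reaches {J,L,Z} ∋ J.
size 2: {D,L}, {D,M}, {D,Z} …(+3); under {D,L} K still reaches {J,Z} ∋ J.
K↔J cannot be blocked by any observed set — no back-door set.

K→J: no observed back-door set.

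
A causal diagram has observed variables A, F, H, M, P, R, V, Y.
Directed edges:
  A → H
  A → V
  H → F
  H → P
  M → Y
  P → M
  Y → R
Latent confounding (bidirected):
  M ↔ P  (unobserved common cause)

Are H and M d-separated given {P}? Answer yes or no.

Bayes-Ball from H | {P} reaches {A,F,M,R,V,Y}.
M ∈ reach(H|{P}) ⇒ H ⊥̸ M | {P}.

No — H and M are d-connected given {P}.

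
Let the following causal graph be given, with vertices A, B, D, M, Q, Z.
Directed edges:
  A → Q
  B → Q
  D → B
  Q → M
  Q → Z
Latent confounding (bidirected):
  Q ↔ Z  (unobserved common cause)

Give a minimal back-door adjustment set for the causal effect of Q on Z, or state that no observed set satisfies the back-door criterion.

Q→Z: no observed back-door set.

desc(Q)\{Q}={M,Z}; candidates ⊆ {A,B,D}.
Q↔Z: latent back-door arc(s) into Q.
size 0: {}; under {} Q still reaches {A,B,D,Z} ∋ Z.
size 1: {A}, {B}, {D}; under {A} Q still reaches {B,D,Z} ∋ Z.
size 2: {A,B}, {A,D}, {B,D}; under {A,B} Q still reaches {Z} ∋ Z.
Q↔Z cannot be blocked by any observed set — no back-door set.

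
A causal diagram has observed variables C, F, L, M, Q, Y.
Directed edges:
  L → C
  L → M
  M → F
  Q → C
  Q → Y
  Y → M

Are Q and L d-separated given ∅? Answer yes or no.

Yes — Q ⊥ L | ∅.

Bayes-Ball from Q | ∅ reaches {C,F,M,Y}.
L ∉ reach(Q|∅) ⇒ Q ⊥ L | ∅.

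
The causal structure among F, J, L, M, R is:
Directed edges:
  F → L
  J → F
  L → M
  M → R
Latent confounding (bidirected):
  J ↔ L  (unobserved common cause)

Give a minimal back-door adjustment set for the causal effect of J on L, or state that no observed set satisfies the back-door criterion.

J→L: no observed back-door set.

desc(J)\{J}={F,L,M,R}; candidates ⊆ {—}.
J↔L: latent back-door arc(s) into J.
size 0: {}; under {} J still reaches {L,M,R} ∋ L.
J↔L cannot be blocked by any observed set — no back-door set.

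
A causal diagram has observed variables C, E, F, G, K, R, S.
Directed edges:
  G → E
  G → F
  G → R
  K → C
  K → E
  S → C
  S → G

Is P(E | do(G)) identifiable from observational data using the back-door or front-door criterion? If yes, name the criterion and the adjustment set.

P(E|do(G)): backdoor, adjust for ∅.

desc(G)\{G}={E,F,R}; candidates ⊆ {C,K,S}.
∅: G⊥E given ∅ in G with G→· removed — back-door holds.
P(E|do(G)) = P(E|G) — no adjustment needed.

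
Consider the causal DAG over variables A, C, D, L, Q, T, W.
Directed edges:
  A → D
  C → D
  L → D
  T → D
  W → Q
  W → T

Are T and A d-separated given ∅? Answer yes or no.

Yes — T ⊥ A | ∅.

Bayes-Ball from T | ∅ reaches {D,Q,W}.
A ∉ reach(T|∅) ⇒ T ⊥ A | ∅.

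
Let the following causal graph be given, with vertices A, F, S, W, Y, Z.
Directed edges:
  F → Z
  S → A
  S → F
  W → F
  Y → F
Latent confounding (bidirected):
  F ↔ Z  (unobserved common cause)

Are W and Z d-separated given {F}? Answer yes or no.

No — W and Z are d-connected given {F}.

Bayes-Ball from W | {F} reaches {A,S,Y,Z}.
Z ∈ reach(W|{F}) ⇒ W ⊥̸ Z | {F}.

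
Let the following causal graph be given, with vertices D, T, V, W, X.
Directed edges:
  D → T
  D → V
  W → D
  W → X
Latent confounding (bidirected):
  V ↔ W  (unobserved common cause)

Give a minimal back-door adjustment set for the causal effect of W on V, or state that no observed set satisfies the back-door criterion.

desc(W)\{W}={D,T,V,X}; candidates ⊆ {—}.
W↔V: latent back-door arc(s) into W.
size 0: {}; under {} W still reaches {V} ∋ V.
W↔V cannot be blocked by any observed set — no back-door set.

W→V: no observed back-door set.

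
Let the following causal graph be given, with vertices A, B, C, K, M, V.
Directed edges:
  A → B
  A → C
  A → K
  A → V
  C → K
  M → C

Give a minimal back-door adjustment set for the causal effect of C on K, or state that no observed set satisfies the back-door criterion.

desc(C)\{C}={K}; candidates ⊆ {A,B,M,V}.
size 0: {}; under {} C still reaches {A,B,K,M,V} ∋ K.
{A}: C⊥K given {A} in G with C→· removed — back-door holds.

C→K: minimal back-door set {A}.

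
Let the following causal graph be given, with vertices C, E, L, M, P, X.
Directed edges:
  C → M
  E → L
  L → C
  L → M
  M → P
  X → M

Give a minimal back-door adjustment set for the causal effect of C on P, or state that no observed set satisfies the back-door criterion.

desc(C)\{C}={M,P}; candidates ⊆ {E,L,X}.
size 0: {}; under {} C still reaches {E,L,M,P} ∋ P.
{L}: C⊥P given {L} in G with C→· removed — back-door holds.

C→P: minimal back-door set {L}.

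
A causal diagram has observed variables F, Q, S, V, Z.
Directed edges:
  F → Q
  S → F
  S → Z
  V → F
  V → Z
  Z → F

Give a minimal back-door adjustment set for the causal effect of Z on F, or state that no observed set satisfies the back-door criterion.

desc(Z)\{Z}={F,Q}; candidates ⊆ {S,V}.
size 0: {}; under {} Z still reaches {F,Q,S,V} ∋ F.
size 1: {S}, {V}; under {S} Z still reaches {F,Q,V} ∋ F.
{S,V}: Z⊥F given {S,V} in G with Z→· removed — back-door holds.

Z→F: minimal back-door set {S, V}.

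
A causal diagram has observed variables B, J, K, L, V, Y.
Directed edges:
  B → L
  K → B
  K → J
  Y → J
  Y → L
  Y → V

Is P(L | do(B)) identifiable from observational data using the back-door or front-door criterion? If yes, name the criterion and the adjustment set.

desc(B)\{B}={L}; candidates ⊆ {J,K,V,Y}.
∅: B⊥L given ∅ in G with B→· removed — back-door holds.
P(L|do(B)) = P(L|B) — no adjustment needed.

P(L|do(B)): backdoor, adjust for ∅.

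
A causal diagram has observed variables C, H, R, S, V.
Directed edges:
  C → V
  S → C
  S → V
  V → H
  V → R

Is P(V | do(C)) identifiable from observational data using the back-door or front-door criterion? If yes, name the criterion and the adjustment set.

P(V|do(C)): backdoor, adjust for {S}.

desc(C)\{C}={H,R,V}; candidates ⊆ {S}.
size 0: {}; under {} C still reaches {H,R,S,V} ∋ V.
{S}: C⊥V given {S} in G with C→· removed — back-door holds.
P(V|do(C)) = Σ_{S} P(V|C,S)·P(S).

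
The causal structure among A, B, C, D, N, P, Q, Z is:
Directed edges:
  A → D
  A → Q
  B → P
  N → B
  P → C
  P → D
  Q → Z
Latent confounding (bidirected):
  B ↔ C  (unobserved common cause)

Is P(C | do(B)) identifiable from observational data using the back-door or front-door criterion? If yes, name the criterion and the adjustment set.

desc(B)\{B}={C,D,P}; candidates ⊆ {A,N,Q,Z}.
B↔C: latent back-door arc(s) into B.
size 0: {}; under {} B still reaches {C,N} ∋ C.
size 1: {A}, {N}, {Q} …(+1); under {A} B still reaches {C,N} ∋ C.
size 2: {A,N}, {A,Q}, {A,Z} …(+3); under {A,N} B still reaches {C} ∋ C.
B↔C cannot be blocked by any observed set — no back-door set.
{P}: (i) intercepts every directed B→C path; (ii) no back-door B→{P}; (iii) {B} blocks every back-door {P}→C. Front-door holds.
P(C|do(B)) = Σ_{P} P(P|B) Σ_{B'} P(C|P,B')P(B').

P(C|do(B)): frontdoor, adjust for {P}.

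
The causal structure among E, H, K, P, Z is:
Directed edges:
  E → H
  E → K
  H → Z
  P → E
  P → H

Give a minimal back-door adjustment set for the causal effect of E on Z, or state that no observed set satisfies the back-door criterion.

E→Z: minimal back-door set {P}.

desc(E)\{E}={H,K,Z}; candidates ⊆ {P}.
size 0: {}; under {} E still reaches {H,P,Z} ∋ Z.
{P}: E⊥Z given {P} in G with E→· removed — back-door holds.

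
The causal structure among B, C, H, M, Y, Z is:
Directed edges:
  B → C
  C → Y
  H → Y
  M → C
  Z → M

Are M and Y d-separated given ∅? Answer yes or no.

No — M and Y are d-connected given ∅.

Bayes-Ball from M | ∅ reaches {C,Y,Z}.
Y ∈ reach(M|∅) ⇒ M ⊥̸ Y | ∅.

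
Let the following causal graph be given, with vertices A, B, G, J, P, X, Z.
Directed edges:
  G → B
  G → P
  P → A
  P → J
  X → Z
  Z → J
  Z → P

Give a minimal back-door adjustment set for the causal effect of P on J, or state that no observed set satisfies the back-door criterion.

desc(P)\{P}={A,J}; candidates ⊆ {B,G,X,Z}.
size 0: {}; under {} P still reaches {B,G,J,X,Z} ∋ J.
{Z}: P⊥J given {Z} in G with P→· removed — back-door holds.

P→J: minimal back-door set {Z}.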